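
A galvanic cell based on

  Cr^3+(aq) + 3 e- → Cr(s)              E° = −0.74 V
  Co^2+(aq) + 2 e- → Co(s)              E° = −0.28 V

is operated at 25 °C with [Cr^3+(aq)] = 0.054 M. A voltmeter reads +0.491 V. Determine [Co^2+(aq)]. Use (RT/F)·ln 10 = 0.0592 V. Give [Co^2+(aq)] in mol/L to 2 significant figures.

1.6 M

Co²⁺/Co is the cathode (higher E°); E°cell = −0.28 − (−0.74) = +0.46 V with n = 6.
Rearranging E = E° − (0.0592/n)·log Q gives log Q = 6(+0.46 − (+0.491))/0.0592 = −3.142.
Balancing electrons gives 3 Co^2+(aq) + 2 Cr(s) → 3 Co(s) + 2 Cr^3+(aq); thus Q = [Cr^3+(aq)]^2 / [Co^2+(aq)]^3.
Substituting the known concentrations and solving, log [Co^2+(aq)] = 0.202 and [Co^2+(aq)] = 1.6 M.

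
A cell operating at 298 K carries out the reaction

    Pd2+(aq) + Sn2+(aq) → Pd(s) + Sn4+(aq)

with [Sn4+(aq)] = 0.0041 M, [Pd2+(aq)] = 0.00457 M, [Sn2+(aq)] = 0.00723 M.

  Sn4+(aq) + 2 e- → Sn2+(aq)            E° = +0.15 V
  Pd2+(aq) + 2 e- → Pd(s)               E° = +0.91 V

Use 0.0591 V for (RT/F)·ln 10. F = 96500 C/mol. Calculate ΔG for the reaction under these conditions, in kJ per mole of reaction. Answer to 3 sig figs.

−135 kJ/mol

The standard cell potential is +0.91 − (+0.15) = +0.76 V, with n = 2 electrons in the balanced equation.
Q = [Sn4+(aq)] / ([Pd2+(aq)]·[Sn2+(aq)]) = 124, so log Q = 2.094 and E = +0.76 − (0.0591/2)(2.094) = +0.6981 V.
Finally ΔG = −nFE = −(2)(96500 C/mol)(+0.6981 V) = −135 kJ/mol.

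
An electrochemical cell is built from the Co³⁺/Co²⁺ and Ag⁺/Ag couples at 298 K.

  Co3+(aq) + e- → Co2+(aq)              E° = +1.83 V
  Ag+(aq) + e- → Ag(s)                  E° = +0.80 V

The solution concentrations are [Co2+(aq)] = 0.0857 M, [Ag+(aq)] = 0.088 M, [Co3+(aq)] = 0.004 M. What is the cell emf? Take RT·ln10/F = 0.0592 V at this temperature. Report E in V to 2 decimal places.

+1.01 V

Since E°(Co³⁺/Co²⁺) > E°(Ag⁺/Ag), Co³⁺/Co²⁺ serves as the cathode.
E°cell = +1.83 − (+0.80) = +1.03 V, with n = 1 electron transferred.
For the overall reaction Co3+(aq) + Ag(s) → Co2+(aq) + Ag+(aq), Q = ([Co2+(aq)]·[Ag+(aq)]) / [Co3+(aq)] = 1.89, giving log Q = 0.275.
By the Nernst equation, E = +1.03 − (0.0592/1)·(0.275) = +1.01 V.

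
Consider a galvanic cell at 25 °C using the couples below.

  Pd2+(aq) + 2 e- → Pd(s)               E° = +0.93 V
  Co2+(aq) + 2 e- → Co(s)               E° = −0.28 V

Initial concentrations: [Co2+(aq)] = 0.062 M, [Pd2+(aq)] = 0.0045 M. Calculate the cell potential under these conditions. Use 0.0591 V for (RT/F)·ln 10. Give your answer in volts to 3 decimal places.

+1.176 V

Pd²⁺/Pd is reduced (cathode, E° = +0.93 V) and Co²⁺/Co is oxidized (anode).
The standard potential is +0.93 − (−0.28) = +1.21 V and the balanced reaction transfers n = 2 electrons.
For the overall reaction Pd2+(aq) + Co(s) → Pd(s) + Co2+(aq), Q = [Co2+(aq)] / [Pd2+(aq)] = 13.8, giving log Q = 1.139.
Applying E = E° − (RT ln10/nF)·log Q gives +1.21 − (0.0591/2)(1.139) = +1.176 V.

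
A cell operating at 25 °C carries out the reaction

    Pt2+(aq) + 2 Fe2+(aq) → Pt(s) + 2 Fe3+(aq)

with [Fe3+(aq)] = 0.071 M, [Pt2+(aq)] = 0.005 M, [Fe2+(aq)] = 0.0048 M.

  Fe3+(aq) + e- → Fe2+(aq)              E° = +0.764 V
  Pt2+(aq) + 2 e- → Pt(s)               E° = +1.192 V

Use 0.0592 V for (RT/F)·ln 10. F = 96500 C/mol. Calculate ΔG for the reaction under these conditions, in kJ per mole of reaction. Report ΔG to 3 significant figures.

The standard cell potential is +1.192 − (+0.764) = +0.428 V, with n = 2 electrons in the balanced equation.
Q = [Fe3+(aq)]^2 / ([Pt2+(aq)]·[Fe2+(aq)]^2) = 4.38×10^4, so log Q = 4.641 and E = +0.428 − (0.0592/2)(4.641) = +0.2906 V.
Finally ΔG = −nFE = −(2)(96500 C/mol)(+0.2906 V) = −56.1 kJ/mol.

−56.1 kJ/mol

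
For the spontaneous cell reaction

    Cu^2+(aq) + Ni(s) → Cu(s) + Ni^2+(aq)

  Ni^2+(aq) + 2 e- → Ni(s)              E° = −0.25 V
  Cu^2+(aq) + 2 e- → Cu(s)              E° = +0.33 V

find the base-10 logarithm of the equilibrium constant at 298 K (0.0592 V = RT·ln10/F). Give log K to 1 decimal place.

The Cu²⁺/Cu couple is reduced (cathode); E°cell = +0.33 − (−0.25) = +0.58 V with n = 2.
At equilibrium E = 0, so log K = nE°cell / 0.0592 = (2)(+0.58) / 0.0592 = 19.6.

log K = 19.6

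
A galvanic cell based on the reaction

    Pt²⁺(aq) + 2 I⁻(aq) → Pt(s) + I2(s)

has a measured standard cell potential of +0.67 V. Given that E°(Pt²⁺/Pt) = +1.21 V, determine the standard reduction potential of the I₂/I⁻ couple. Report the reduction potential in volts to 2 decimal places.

+0.54 V

In the reaction as written the Pt²⁺/Pt couple is reduced (cathode) and I₂/I⁻ is oxidized (anode), so E°cell = E°(Pt²⁺/Pt) − E°(I₂/I⁻).
E°(I₂/I⁻) = E°(cathode) − E°cell = +1.21 − (+0.67) = +0.54 V.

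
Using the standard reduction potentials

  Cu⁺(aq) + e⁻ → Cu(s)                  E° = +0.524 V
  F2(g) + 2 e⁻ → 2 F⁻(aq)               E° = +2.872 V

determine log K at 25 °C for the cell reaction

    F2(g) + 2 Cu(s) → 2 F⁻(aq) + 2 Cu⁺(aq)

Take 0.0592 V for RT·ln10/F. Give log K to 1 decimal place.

The F₂/F⁻ couple is reduced (cathode); E°cell = +2.872 − (+0.524) = +2.348 V with n = 2.
At equilibrium E = 0, so log K = nE°cell / 0.0592 = (2)(+2.348) / 0.0592 = 79.3.

log K = 79.3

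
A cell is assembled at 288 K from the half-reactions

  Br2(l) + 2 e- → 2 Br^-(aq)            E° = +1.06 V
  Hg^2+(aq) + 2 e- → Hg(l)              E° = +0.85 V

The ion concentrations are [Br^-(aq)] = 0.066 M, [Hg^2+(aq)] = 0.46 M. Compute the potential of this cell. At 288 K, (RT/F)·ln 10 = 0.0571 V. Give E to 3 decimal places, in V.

The Br₂/Br⁻ couple has the more positive E°, so it is the cathode; Hg²⁺/Hg is the anode.
The standard potential is +1.06 − (+0.85) = +0.21 V and the balanced reaction transfers n = 2 electrons.
Balancing gives Br2(l) + Hg(l) → 2 Br^-(aq) + Hg^2+(aq); hence Q = [Br^-(aq)]^2·[Hg^2+(aq)] = 0.002 (log Q = −2.698).
By the Nernst equation, E = +0.21 − (0.0571/2)·(−2.698) = +0.287 V.

+0.287 V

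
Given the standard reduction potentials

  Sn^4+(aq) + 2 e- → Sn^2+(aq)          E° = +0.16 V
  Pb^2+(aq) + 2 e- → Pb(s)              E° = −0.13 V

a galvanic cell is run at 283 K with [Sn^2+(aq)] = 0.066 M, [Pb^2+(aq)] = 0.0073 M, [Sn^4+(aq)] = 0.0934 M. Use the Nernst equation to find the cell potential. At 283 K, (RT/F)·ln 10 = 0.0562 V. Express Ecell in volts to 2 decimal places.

Sn⁴⁺/Sn²⁺ is reduced (cathode, E° = +0.16 V) and Pb²⁺/Pb is oxidized (anode).
E°cell = +0.16 − (−0.13) = +0.29 V, with n = 2 electrons transferred.
For the overall reaction Sn^4+(aq) + Pb(s) → Sn^2+(aq) + Pb^2+(aq), Q = ([Sn^2+(aq)]·[Pb^2+(aq)]) / [Sn^4+(aq)] = 0.00516, giving log Q = −2.287.
By the Nernst equation, E = +0.29 − (0.0562/2)·(−2.287) = +0.35 V.

+0.35 V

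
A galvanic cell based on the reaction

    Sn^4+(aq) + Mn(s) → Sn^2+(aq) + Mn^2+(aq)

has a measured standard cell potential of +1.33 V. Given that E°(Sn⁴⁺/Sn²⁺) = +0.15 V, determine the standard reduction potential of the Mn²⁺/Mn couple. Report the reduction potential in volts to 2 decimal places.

−1.18 V

In the reaction as written the Sn⁴⁺/Sn²⁺ couple is reduced (cathode) and Mn²⁺/Mn is oxidized (anode), so E°cell = E°(Sn⁴⁺/Sn²⁺) − E°(Mn²⁺/Mn).
E°(Mn²⁺/Mn) = E°(cathode) − E°cell = +0.15 − (+1.33) = −1.18 V.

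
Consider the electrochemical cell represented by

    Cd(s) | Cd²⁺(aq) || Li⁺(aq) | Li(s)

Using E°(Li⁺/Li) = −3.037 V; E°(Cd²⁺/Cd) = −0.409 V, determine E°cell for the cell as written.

−2.628 V

By convention the left-hand electrode in cell notation is the anode (oxidation) and the right-hand electrode is the cathode (reduction).
E°cell = E°(right) − E°(left) = −3.037 − (−0.409) = −2.628 V.
The negative sign shows that, as written, the cell would require an external voltage to drive the reaction.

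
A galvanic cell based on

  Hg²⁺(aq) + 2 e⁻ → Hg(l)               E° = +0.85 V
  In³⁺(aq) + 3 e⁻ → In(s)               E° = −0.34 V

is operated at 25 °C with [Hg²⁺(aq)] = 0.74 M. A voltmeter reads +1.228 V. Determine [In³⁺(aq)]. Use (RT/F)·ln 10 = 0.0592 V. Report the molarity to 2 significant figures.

0.0076 M

Hg²⁺/Hg is the cathode (higher E°); E°cell = +0.85 − (−0.34) = +1.19 V with n = 6.
From the Nernst equation, log Q = n(E° − E)/0.0592 = 6·(+1.19 − (+1.228))/0.0592 = −3.851.
For 3 Hg²⁺(aq) + 2 In(s) → 3 Hg(l) + 2 In³⁺(aq), the reaction quotient is Q = [In³⁺(aq)]^2 / [Hg²⁺(aq)]^3.
Solving for the unknown gives log [In³⁺(aq)] = −2.122, so [In³⁺(aq)] ≈ 0.0076 M.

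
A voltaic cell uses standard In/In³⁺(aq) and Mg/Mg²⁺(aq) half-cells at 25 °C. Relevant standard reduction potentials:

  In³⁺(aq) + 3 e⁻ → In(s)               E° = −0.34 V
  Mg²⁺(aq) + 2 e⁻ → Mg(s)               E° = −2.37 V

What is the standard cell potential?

The In³⁺/In couple has the higher E°, so In ion is reduced (cathode) and Mg is oxidized (anode).
E°cell = E°(cathode) − E°(anode) = −0.34 − (−2.37) = +2.03 V.

+2.03 V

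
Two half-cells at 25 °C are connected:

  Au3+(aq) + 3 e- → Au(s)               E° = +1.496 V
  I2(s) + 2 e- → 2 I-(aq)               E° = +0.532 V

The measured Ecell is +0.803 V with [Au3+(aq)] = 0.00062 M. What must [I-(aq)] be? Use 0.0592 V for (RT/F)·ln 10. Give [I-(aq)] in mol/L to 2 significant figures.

0.022 M

The Au³⁺/Au couple has the larger reduction potential, so it is the cathode: E°cell = +1.496 − (+0.532) = +0.964 V and n = 6.
Rearranging E = E° − (0.0592/n)·log Q gives log Q = 6(+0.964 − (+0.803))/0.0592 = 16.318.
The balanced reaction is 2 Au3+(aq) + 6 I-(aq) → 2 Au(s) + 3 I2(s), so Q = 1 / ([Au3+(aq)]^2·[I-(aq)]^6).
Substituting the known concentrations and solving, log [I-(aq)] = −1.650 and [I-(aq)] = 0.022 M.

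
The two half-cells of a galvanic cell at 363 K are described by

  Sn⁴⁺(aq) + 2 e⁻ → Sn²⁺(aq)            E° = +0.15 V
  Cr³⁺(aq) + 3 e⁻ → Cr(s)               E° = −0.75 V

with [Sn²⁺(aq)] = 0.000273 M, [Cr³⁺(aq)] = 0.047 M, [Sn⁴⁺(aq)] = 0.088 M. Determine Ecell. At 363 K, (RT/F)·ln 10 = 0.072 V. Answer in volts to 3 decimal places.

Sn⁴⁺/Sn²⁺ is reduced (cathode, E° = +0.15 V) and Cr³⁺/Cr is oxidized (anode).
E°cell = +0.15 − (−0.75) = +0.90 V, with n = 6 electrons transferred.
For the overall reaction 3 Sn⁴⁺(aq) + 2 Cr(s) → 3 Sn²⁺(aq) + 2 Cr³⁺(aq), Q = ([Sn²⁺(aq)]^3·[Cr³⁺(aq)]^2) / [Sn⁴⁺(aq)]^3 = 6.6×10^−11, giving log Q = −10.181.
E = E° − (0.072/n)·log Q = +0.90 − (0.072/6)(−10.181) = +1.022 V.

+1.022 V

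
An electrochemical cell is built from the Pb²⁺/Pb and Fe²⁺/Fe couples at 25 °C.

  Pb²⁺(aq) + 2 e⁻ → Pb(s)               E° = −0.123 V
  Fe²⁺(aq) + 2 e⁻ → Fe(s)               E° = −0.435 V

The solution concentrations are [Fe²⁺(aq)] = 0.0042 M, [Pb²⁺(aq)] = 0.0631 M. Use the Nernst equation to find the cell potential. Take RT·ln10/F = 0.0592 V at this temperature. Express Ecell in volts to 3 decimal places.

Pb²⁺/Pb is reduced (cathode, E° = −0.123 V) and Fe²⁺/Fe is oxidized (anode).
The standard potential is −0.123 − (−0.435) = +0.312 V and the balanced reaction transfers n = 2 electrons.
For the overall reaction Pb²⁺(aq) + Fe(s) → Pb(s) + Fe²⁺(aq), Q = [Fe²⁺(aq)] / [Pb²⁺(aq)] = 0.0666, giving log Q = −1.177.
E = E° − (0.0592/n)·log Q = +0.312 − (0.0592/2)(−1.177) = +0.347 V.

+0.347 V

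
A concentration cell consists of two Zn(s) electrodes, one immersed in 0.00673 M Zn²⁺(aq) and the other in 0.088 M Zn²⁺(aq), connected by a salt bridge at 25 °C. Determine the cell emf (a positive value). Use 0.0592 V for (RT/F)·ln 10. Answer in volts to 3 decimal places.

For a concentration cell E°cell = 0, since both electrodes use the same couple.
The compartment with the higher Zn²⁺(aq) concentration (0.088 M) acts as the cathode; ions are reduced there and produced at the dilute (0.00673 M) anode.
With n = 2, Ecell = −(0.0592/2)·log([dilute]/[conc]) = −(0.0592/2)·log(0.00673/0.088) = +0.033 V.

0.033 V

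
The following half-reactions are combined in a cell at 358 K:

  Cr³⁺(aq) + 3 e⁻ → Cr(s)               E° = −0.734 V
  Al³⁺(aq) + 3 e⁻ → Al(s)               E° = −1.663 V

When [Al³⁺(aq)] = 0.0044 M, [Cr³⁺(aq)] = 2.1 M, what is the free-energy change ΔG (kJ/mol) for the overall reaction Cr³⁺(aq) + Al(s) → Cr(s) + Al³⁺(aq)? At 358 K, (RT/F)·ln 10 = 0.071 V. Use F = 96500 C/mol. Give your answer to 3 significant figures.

With Cr³⁺/Cr reduced at the cathode, E°cell = −0.734 − (−1.663) = +0.929 V and n = 3.
Q = [Al³⁺(aq)] / [Cr³⁺(aq)] = 0.0021, so log Q = −2.679 and E = +0.929 − (0.071/3)(−2.679) = +0.9924 V.
ΔG = −nFE = −(3)(96500)(+0.9924) J/mol = −287 kJ/mol.

−287 kJ/mol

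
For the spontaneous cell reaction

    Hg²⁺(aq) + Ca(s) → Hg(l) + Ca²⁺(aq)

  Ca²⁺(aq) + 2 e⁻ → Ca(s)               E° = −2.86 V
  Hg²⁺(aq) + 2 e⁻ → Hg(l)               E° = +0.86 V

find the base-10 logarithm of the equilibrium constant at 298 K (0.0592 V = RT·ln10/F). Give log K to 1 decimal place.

log K = 125.7

The Hg²⁺/Hg couple is reduced (cathode); E°cell = +0.86 − (−2.86) = +3.72 V with n = 2.
At equilibrium E = 0, so log K = nE°cell / 0.0592 = (2)(+3.72) / 0.0592 = 125.7.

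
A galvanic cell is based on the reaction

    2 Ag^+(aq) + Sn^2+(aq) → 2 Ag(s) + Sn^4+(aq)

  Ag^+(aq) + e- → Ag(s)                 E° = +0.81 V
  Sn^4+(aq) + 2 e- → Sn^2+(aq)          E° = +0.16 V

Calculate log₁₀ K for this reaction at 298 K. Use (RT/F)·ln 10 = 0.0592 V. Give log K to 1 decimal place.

log K = 22.0

The Ag⁺/Ag couple is reduced (cathode); E°cell = +0.81 − (+0.16) = +0.65 V with n = 2.
At equilibrium E = 0, so log K = nE°cell / 0.0592 = (2)(+0.65) / 0.0592 = 22.0.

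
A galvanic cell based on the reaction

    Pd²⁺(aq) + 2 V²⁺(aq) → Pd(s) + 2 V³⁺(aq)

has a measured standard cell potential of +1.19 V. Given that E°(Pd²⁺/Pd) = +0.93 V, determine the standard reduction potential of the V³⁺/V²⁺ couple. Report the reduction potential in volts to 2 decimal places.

In the reaction as written the Pd²⁺/Pd couple is reduced (cathode) and V³⁺/V²⁺ is oxidized (anode), so E°cell = E°(Pd²⁺/Pd) − E°(V³⁺/V²⁺).
E°(V³⁺/V²⁺) = E°(cathode) − E°cell = +0.93 − (+1.19) = −0.26 V.

−0.26 V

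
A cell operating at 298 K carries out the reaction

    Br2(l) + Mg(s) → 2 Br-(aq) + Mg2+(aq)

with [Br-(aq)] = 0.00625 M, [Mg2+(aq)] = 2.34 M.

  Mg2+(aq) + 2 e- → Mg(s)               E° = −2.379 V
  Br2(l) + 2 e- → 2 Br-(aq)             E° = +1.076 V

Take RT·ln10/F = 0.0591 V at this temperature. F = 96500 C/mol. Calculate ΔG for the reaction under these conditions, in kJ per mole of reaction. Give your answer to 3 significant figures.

E°cell = +1.076 − (−2.379) = +3.455 V; the balanced reaction transfers n = 2 electrons.
The reaction quotient is [Br-(aq)]^2·[Mg2+(aq)] = 9.14×10^−5; by Nernst, E = +3.455 − (0.0591/2)(−4.039) = +3.5744 V.
Finally ΔG = −nFE = −(2)(96500 C/mol)(+3.5744 V) = −690 kJ/mol.

−690 kJ/mol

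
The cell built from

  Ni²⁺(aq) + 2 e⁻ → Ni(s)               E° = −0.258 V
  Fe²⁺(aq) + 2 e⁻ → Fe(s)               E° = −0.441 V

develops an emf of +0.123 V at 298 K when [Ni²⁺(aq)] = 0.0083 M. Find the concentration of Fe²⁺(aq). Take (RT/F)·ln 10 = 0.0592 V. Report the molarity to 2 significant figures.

Ni²⁺/Ni is the cathode (higher E°); E°cell = −0.258 − (−0.441) = +0.183 V with n = 2.
Rearranging E = E° − (0.0592/n)·log Q gives log Q = 2(+0.183 − (+0.123))/0.0592 = 2.027.
The balanced reaction is Ni²⁺(aq) + Fe(s) → Ni(s) + Fe²⁺(aq), so Q = [Fe²⁺(aq)] / [Ni²⁺(aq)].
Substituting the known concentrations and solving, log [Fe²⁺(aq)] = −0.054 and [Fe²⁺(aq)] = 0.88 M.

0.88 M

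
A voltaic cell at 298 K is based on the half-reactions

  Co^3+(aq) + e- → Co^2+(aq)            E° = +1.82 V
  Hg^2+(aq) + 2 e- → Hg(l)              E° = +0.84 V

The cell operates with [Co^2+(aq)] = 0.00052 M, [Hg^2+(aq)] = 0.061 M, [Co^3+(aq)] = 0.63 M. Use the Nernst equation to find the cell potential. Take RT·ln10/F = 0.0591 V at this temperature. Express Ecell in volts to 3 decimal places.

The Co³⁺/Co²⁺ couple has the more positive E°, so it is the cathode; Hg²⁺/Hg is the anode.
The standard potential is +1.82 − (+0.84) = +0.98 V and the balanced reaction transfers n = 2 electrons.
The balanced reaction is 2 Co^3+(aq) + Hg(l) → 2 Co^2+(aq) + Hg^2+(aq), so Q = ([Co^2+(aq)]^2·[Hg^2+(aq)]) / [Co^3+(aq)]^2 = 4.16×10^−8 and log Q = −7.381.
Applying E = E° − (RT ln10/nF)·log Q gives +0.98 − (0.0591/2)(−7.381) = +1.198 V.

+1.198 V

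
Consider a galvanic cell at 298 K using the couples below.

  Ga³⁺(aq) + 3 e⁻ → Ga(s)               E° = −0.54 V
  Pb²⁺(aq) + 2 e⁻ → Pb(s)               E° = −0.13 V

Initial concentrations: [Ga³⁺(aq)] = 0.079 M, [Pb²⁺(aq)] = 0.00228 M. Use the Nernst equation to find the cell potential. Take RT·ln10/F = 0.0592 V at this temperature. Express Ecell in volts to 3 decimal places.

The Pb²⁺/Pb couple has the more positive E°, so it is the cathode; Ga³⁺/Ga is the anode.
E°cell = E°cat − E°an = −0.13 − (−0.54) = +0.41 V; n = 6.
Balancing gives 3 Pb²⁺(aq) + 2 Ga(s) → 3 Pb(s) + 2 Ga³⁺(aq); hence Q = [Ga³⁺(aq)]^2 / [Pb²⁺(aq)]^3 = 5.27×10^5 (log Q = 5.721).
Applying E = E° − (RT ln10/nF)·log Q gives +0.41 − (0.0592/6)(5.721) = +0.354 V.

+0.354 V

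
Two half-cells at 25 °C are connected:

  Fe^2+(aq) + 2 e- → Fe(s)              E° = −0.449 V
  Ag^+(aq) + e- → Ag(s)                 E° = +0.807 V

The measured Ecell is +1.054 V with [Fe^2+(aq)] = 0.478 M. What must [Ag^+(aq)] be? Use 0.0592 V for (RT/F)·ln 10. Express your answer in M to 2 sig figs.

With Ag⁺/Ag at the cathode and Fe²⁺/Fe at the anode, E°cell = +0.807 − (−0.449) = +1.256 V (n = 2).
Since E = E° − (0.0592/n)·log Q, log Q = n(E° − E)/0.0592 = 6.824.
For 2 Ag^+(aq) + Fe(s) → 2 Ag(s) + Fe^2+(aq), the reaction quotient is Q = [Fe^2+(aq)] / [Ag^+(aq)]^2.
Isolating [Ag^+(aq)] in Q = 10^{6.824} yields log [Ag^+(aq)] = −3.572, i.e. 0.00027 M.

0.00027 M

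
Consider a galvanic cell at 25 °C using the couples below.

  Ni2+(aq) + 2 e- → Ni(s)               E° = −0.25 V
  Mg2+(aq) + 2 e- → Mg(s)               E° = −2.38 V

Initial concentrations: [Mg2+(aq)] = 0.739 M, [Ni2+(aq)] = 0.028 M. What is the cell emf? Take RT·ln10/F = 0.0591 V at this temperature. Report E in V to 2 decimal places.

Since E°(Ni²⁺/Ni) > E°(Mg²⁺/Mg), Ni²⁺/Ni serves as the cathode.
E°cell = −0.25 − (−2.38) = +2.13 V, with n = 2 electrons transferred.
Balancing gives Ni2+(aq) + Mg(s) → Ni(s) + Mg2+(aq); hence Q = [Mg2+(aq)] / [Ni2+(aq)] = 26.4 (log Q = 1.421).
By the Nernst equation, E = +2.13 − (0.0591/2)·(1.421) = +2.09 V.

+2.09 V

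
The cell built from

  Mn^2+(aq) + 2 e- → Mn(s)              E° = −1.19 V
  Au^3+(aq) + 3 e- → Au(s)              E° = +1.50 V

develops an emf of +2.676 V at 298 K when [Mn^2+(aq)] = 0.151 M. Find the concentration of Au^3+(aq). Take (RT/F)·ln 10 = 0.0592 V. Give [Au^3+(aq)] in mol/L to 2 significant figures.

The Au³⁺/Au couple has the larger reduction potential, so it is the cathode: E°cell = +1.50 − (−1.19) = +2.69 V and n = 6.
Rearranging E = E° − (0.0592/n)·log Q gives log Q = 6(+2.69 − (+2.676))/0.0592 = 1.419.
For 2 Au^3+(aq) + 3 Mn(s) → 2 Au(s) + 3 Mn^2+(aq), the reaction quotient is Q = [Mn^2+(aq)]^3 / [Au^3+(aq)]^2.
Substituting the known concentrations and solving, log [Au^3+(aq)] = −1.941 and [Au^3+(aq)] = 0.011 M.

0.011 M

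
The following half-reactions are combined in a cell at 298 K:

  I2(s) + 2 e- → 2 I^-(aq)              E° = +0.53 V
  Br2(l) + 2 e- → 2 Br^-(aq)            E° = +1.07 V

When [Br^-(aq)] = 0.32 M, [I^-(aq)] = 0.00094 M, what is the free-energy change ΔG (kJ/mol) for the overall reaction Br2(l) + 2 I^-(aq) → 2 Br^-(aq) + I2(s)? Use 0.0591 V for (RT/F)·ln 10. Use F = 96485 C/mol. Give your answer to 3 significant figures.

With Br₂/Br⁻ reduced at the cathode, E°cell = +1.07 − (+0.53) = +0.54 V and n = 2.
Q = [Br^-(aq)]^2 / [I^-(aq)]^2 = 1.16×10^5, so log Q = 5.064 and E = +0.54 − (0.0591/2)(5.064) = +0.3904 V.
Then ΔG = −nFE = −2 × 96485 × +0.3904 J/mol = −75.3 kJ/mol.

−75.3 kJ/mol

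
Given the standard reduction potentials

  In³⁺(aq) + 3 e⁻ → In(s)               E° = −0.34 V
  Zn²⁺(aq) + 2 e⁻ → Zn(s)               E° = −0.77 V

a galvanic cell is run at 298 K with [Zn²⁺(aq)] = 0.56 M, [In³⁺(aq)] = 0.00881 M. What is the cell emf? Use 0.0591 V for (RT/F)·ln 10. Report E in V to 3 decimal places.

In³⁺/In is reduced (cathode, E° = −0.34 V) and Zn²⁺/Zn is oxidized (anode).
The standard potential is −0.34 − (−0.77) = +0.43 V and the balanced reaction transfers n = 6 electrons.
For the overall reaction 2 In³⁺(aq) + 3 Zn(s) → 2 In(s) + 3 Zn²⁺(aq), Q = [Zn²⁺(aq)]^3 / [In³⁺(aq)]^2 = 2.26×10^3, giving log Q = 3.355.
Applying E = E° − (RT ln10/nF)·log Q gives +0.43 − (0.0591/6)(3.355) = +0.397 V.

+0.397 V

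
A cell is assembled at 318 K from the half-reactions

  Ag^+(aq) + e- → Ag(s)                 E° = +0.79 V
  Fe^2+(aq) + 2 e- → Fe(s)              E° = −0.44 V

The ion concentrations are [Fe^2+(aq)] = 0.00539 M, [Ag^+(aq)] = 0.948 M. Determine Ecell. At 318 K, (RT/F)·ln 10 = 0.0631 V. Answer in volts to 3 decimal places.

Since E°(Ag⁺/Ag) > E°(Fe²⁺/Fe), Ag⁺/Ag serves as the cathode.
E°cell = E°cat − E°an = +0.79 − (−0.44) = +1.23 V; n = 2.
The balanced reaction is 2 Ag^+(aq) + Fe(s) → 2 Ag(s) + Fe^2+(aq), so Q = [Fe^2+(aq)] / [Ag^+(aq)]^2 = 0.006 and log Q = −2.222.
By the Nernst equation, E = +1.23 − (0.0631/2)·(−2.222) = +1.300 V.

+1.300 V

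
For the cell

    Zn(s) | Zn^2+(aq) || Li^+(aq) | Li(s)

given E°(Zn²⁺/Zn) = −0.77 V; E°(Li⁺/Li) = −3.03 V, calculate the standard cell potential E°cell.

−2.26 V

By convention the left-hand electrode in cell notation is the anode (oxidation) and the right-hand electrode is the cathode (reduction).
E°cell = E°(right) − E°(left) = −3.03 − (−0.77) = −2.26 V.
The negative sign shows that, as written, the cell would require an external voltage to drive the reaction.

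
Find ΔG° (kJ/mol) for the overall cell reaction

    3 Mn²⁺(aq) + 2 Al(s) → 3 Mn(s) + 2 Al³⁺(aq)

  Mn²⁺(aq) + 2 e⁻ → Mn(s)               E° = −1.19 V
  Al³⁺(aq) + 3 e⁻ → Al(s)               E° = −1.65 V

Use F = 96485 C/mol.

In the reaction as written Mn²⁺(aq) is reduced, so the Mn²⁺/Mn couple is the cathode and Al³⁺/Al is the anode.
E°cell = −1.19 − (−1.65) = +0.46 V; balancing electrons gives n = 6.
ΔG° = −nFE°cell = −(6)(96485)(+0.46) J/mol = −266 kJ/mol.

−266 kJ/mol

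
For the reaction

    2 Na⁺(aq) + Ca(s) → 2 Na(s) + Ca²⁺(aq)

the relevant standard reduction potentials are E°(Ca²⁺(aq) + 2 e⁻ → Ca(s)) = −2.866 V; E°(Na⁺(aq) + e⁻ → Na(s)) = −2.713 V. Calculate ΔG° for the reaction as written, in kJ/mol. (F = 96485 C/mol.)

In the reaction as written Na⁺(aq) is reduced, so the Na⁺/Na couple is the cathode and Ca²⁺/Ca is the anode.
E°cell = −2.713 − (−2.866) = +0.153 V; balancing electrons gives n = 2.
ΔG° = −nFE°cell = −(2)(96485)(+0.153) J/mol = −29.5 kJ/mol.

−29.5 kJ/mol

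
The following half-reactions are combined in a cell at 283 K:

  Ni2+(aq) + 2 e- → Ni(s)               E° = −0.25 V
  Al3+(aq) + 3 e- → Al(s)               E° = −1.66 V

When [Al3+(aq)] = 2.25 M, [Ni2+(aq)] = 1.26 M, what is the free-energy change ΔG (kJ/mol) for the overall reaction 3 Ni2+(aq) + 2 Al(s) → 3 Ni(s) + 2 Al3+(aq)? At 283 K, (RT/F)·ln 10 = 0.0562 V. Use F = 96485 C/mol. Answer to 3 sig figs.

The standard cell potential is −0.25 − (−1.66) = +1.41 V, with n = 6 electrons in the balanced equation.
Here Q = [Al3+(aq)]^2 / [Ni2+(aq)]^3 = 2.53 (log Q = 0.403), giving E = +1.41 − (0.0562/6)·(0.403) = +1.4062 V.
Then ΔG = −nFE = −6 × 96485 × +1.4062 J/mol = −814 kJ/mol.

−814 kJ/mol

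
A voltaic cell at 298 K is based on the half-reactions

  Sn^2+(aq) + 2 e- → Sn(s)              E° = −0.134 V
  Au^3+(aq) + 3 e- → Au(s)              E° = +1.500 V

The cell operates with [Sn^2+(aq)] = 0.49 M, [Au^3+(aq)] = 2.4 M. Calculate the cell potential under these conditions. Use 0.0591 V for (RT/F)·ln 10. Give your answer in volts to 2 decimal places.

The Au³⁺/Au couple has the more positive E°, so it is the cathode; Sn²⁺/Sn is the anode.
E°cell = +1.500 − (−0.134) = +1.634 V, with n = 6 electrons transferred.
Balancing gives 2 Au^3+(aq) + 3 Sn(s) → 2 Au(s) + 3 Sn^2+(aq); hence Q = [Sn^2+(aq)]^3 / [Au^3+(aq)]^2 = 0.0204 (log Q = −1.690).
E = E° − (0.0591/n)·log Q = +1.634 − (0.0591/6)(−1.690) = +1.65 V.

+1.65 V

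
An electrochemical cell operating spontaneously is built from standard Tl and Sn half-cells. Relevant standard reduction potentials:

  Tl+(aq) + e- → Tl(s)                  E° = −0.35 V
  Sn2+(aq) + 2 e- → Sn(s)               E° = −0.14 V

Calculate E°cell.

+0.21 V

Of the two couples in this cell, the one with the more positive reduction potential is reduced at the cathode: here that is Sn²⁺/Sn (−0.14 V); Tl⁺/Tl (−0.35 V) is the anode.
E°cell = E°(cathode) − E°(anode) = −0.14 − (−0.35) = +0.21 V.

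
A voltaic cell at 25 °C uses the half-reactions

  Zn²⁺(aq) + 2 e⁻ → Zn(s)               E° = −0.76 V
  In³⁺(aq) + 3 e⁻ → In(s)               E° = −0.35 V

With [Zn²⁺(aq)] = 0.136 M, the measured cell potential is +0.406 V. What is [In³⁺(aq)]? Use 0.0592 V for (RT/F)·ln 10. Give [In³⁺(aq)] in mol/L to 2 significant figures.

In³⁺/In is the cathode (higher E°); E°cell = −0.35 − (−0.76) = +0.41 V with n = 6.
From the Nernst equation, log Q = n(E° − E)/0.0592 = 6·(+0.41 − (+0.406))/0.0592 = 0.405.
The balanced reaction is 2 In³⁺(aq) + 3 Zn(s) → 2 In(s) + 3 Zn²⁺(aq), so Q = [Zn²⁺(aq)]^3 / [In³⁺(aq)]^2.
Isolating [In³⁺(aq)] in Q = 10^{0.405} yields log [In³⁺(aq)] = −1.502, i.e. 0.031 M.

0.031 M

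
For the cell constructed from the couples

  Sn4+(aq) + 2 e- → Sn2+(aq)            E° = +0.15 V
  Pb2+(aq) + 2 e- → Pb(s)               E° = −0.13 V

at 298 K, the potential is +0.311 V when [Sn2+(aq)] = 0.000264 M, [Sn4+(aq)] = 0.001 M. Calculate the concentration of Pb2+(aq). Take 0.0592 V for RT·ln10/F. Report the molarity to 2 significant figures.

With Sn⁴⁺/Sn²⁺ at the cathode and Pb²⁺/Pb at the anode, E°cell = +0.15 − (−0.13) = +0.28 V (n = 2).
Since E = E° − (0.0592/n)·log Q, log Q = n(E° − E)/0.0592 = −1.047.
For Sn4+(aq) + Pb(s) → Sn2+(aq) + Pb2+(aq), the reaction quotient is Q = ([Sn2+(aq)]·[Pb2+(aq)]) / [Sn4+(aq)].
Solving for the unknown gives log [Pb2+(aq)] = −0.469, so [Pb2+(aq)] ≈ 0.34 M.

0.34 M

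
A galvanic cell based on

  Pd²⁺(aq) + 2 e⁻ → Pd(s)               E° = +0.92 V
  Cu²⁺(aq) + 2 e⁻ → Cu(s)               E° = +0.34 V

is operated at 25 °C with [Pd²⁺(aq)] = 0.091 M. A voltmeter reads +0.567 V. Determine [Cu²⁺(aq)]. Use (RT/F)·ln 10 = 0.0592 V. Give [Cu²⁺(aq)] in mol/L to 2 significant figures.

The Pd²⁺/Pd couple has the larger reduction potential, so it is the cathode: E°cell = +0.92 − (+0.34) = +0.58 V and n = 2.
Rearranging E = E° − (0.0592/n)·log Q gives log Q = 2(+0.58 − (+0.567))/0.0592 = 0.439.
For Pd²⁺(aq) + Cu(s) → Pd(s) + Cu²⁺(aq), the reaction quotient is Q = [Cu²⁺(aq)] / [Pd²⁺(aq)].
Solving for the unknown gives log [Cu²⁺(aq)] = −0.602, so [Cu²⁺(aq)] ≈ 0.25 M.

0.25 M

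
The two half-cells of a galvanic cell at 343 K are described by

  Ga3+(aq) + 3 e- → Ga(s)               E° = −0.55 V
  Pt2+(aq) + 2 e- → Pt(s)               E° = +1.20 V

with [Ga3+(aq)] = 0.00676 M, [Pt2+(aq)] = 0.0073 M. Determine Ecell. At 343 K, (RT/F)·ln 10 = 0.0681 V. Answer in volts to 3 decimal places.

+1.727 V

The Pt²⁺/Pt couple has the more positive E°, so it is the cathode; Ga³⁺/Ga is the anode.
E°cell = +1.20 − (−0.55) = +1.75 V, with n = 6 electrons transferred.
The balanced reaction is 3 Pt2+(aq) + 2 Ga(s) → 3 Pt(s) + 2 Ga3+(aq), so Q = [Ga3+(aq)]^2 / [Pt2+(aq)]^3 = 117 and log Q = 2.070.
E = E° − (0.0681/n)·log Q = +1.75 − (0.0681/6)(2.070) = +1.727 V.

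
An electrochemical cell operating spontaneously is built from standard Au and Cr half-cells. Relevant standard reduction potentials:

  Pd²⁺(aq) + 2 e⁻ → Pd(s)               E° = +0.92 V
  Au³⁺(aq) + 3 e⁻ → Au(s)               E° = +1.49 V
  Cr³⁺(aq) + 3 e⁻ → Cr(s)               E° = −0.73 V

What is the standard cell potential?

+2.22 V

The Au³⁺/Au couple has the higher E°, so Au ion is reduced (cathode) and Cr is oxidized (anode).
E°cell = E°(cathode) − E°(anode) = +1.49 − (−0.73) = +2.22 V.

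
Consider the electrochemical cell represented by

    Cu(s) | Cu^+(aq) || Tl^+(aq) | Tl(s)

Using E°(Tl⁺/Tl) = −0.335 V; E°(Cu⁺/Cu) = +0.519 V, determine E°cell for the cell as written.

By convention the left-hand electrode in cell notation is the anode (oxidation) and the right-hand electrode is the cathode (reduction).
E°cell = E°(right) − E°(left) = −0.335 − (+0.519) = −0.854 V.
The negative sign shows that, as written, the cell would require an external voltage to drive the reaction.

−0.854 V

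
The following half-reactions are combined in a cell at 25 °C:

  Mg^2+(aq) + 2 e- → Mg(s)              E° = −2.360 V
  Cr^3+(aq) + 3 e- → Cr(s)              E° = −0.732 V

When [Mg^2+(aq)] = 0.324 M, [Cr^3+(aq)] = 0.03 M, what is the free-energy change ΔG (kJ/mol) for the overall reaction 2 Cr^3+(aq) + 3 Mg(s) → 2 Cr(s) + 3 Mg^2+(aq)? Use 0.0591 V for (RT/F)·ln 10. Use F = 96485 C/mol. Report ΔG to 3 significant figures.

−933 kJ/mol

With Cr³⁺/Cr reduced at the cathode, E°cell = −0.732 − (−2.360) = +1.628 V and n = 6.
Here Q = [Mg^2+(aq)]^3 / [Cr^3+(aq)]^2 = 37.8 (log Q = 1.577), giving E = +1.628 − (0.0591/6)·(1.577) = +1.6125 V.
Then ΔG = −nFE = −6 × 96485 × +1.6125 J/mol = −933 kJ/mol.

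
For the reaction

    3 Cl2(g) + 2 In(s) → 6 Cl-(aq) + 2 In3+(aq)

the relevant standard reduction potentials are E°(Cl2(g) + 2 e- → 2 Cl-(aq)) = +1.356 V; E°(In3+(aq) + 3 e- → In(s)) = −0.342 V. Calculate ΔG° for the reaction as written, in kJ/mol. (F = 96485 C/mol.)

In the reaction as written Cl2(g) is reduced, so the Cl₂/Cl⁻ couple is the cathode and In³⁺/In is the anode.
E°cell = +1.356 − (−0.342) = +1.698 V; balancing electrons gives n = 6.
ΔG° = −nFE°cell = −(6)(96485)(+1.698) J/mol = −983 kJ/mol.

−983 kJ/mol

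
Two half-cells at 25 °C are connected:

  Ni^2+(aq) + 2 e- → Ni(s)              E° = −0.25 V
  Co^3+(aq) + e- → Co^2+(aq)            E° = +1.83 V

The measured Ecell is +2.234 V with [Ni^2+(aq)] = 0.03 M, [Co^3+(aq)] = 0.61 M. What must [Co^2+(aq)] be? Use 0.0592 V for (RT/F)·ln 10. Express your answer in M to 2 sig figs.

With Co³⁺/Co²⁺ at the cathode and Ni²⁺/Ni at the anode, E°cell = +1.83 − (−0.25) = +2.08 V (n = 2).
Since E = E° − (0.0592/n)·log Q, log Q = n(E° − E)/0.0592 = −5.203.
The balanced reaction is 2 Co^3+(aq) + Ni(s) → 2 Co^2+(aq) + Ni^2+(aq), so Q = ([Co^2+(aq)]^2·[Ni^2+(aq)]) / [Co^3+(aq)]^2.
Solving for the unknown gives log [Co^2+(aq)] = −2.055, so [Co^2+(aq)] ≈ 0.0088 M.

0.0088 M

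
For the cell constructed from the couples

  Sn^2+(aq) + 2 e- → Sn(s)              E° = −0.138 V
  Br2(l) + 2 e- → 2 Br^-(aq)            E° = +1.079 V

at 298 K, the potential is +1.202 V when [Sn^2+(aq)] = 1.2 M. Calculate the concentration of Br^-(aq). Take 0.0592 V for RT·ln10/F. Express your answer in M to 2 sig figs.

1.6 M

The Br₂/Br⁻ couple has the larger reduction potential, so it is the cathode: E°cell = +1.079 − (−0.138) = +1.217 V and n = 2.
From the Nernst equation, log Q = n(E° − E)/0.0592 = 2·(+1.217 − (+1.202))/0.0592 = 0.507.
Balancing electrons gives Br2(l) + Sn(s) → 2 Br^-(aq) + Sn^2+(aq); thus Q = [Br^-(aq)]^2·[Sn^2+(aq)].
Solving for the unknown gives log [Br^-(aq)] = 0.214, so [Br^-(aq)] ≈ 1.6 M.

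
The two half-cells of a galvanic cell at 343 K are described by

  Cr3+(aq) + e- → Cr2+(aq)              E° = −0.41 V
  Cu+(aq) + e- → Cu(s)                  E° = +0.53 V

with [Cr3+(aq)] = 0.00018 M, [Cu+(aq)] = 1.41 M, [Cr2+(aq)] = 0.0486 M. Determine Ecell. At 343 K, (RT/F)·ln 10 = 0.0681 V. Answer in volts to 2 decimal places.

Since E°(Cu⁺/Cu) > E°(Cr³⁺/Cr²⁺), Cu⁺/Cu serves as the cathode.
The standard potential is +0.53 − (−0.41) = +0.94 V and the balanced reaction transfers n = 1 electron.
The balanced reaction is Cu+(aq) + Cr2+(aq) → Cu(s) + Cr3+(aq), so Q = [Cr3+(aq)] / ([Cu+(aq)]·[Cr2+(aq)]) = 0.00263 and log Q = −2.581.
Applying E = E° − (RT ln10/nF)·log Q gives +0.94 − (0.0681/1)(−2.581) = +1.12 V.

+1.12 V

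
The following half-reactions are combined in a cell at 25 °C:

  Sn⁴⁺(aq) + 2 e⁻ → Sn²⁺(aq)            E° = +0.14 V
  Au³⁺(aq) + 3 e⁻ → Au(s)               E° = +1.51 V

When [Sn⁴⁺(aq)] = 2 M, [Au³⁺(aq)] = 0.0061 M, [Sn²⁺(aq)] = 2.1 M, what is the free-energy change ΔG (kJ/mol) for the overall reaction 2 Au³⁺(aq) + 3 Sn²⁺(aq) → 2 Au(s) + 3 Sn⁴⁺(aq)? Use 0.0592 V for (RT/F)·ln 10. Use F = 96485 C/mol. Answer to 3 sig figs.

−768 kJ/mol

The standard cell potential is +1.51 − (+0.14) = +1.37 V, with n = 6 electrons in the balanced equation.
Q = [Sn⁴⁺(aq)]^3 / ([Au³⁺(aq)]^2·[Sn²⁺(aq)]^3) = 2.32×10^4, so log Q = 4.366 and E = +1.37 − (0.0592/6)(4.366) = +1.3269 V.
ΔG = −nFE = −(6)(96485)(+1.3269) J/mol = −768 kJ/mol.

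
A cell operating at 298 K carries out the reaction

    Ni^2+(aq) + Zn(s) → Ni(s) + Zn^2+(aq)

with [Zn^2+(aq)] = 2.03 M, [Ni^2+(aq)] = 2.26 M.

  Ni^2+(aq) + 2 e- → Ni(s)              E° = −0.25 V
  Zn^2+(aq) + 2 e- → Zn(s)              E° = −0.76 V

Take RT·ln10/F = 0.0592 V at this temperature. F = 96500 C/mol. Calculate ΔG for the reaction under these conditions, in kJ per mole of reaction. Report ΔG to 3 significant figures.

−98.7 kJ/mol

E°cell = −0.25 − (−0.76) = +0.51 V; the balanced reaction transfers n = 2 electrons.
Q = [Zn^2+(aq)] / [Ni^2+(aq)] = 0.898, so log Q = −0.047 and E = +0.51 − (0.0592/2)(−0.047) = +0.5114 V.
Then ΔG = −nFE = −2 × 96500 × +0.5114 J/mol = −98.7 kJ/mol.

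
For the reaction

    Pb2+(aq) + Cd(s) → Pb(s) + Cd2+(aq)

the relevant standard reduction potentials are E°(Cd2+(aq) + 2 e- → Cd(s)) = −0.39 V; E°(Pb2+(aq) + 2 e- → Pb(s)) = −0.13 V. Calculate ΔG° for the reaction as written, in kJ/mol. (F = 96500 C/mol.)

In the reaction as written Pb2+(aq) is reduced, so the Pb²⁺/Pb couple is the cathode and Cd²⁺/Cd is the anode.
E°cell = −0.13 − (−0.39) = +0.26 V; balancing electrons gives n = 2.
ΔG° = −nFE°cell = −(2)(96500)(+0.26) J/mol = −50.2 kJ/mol.

−50.2 kJ/mol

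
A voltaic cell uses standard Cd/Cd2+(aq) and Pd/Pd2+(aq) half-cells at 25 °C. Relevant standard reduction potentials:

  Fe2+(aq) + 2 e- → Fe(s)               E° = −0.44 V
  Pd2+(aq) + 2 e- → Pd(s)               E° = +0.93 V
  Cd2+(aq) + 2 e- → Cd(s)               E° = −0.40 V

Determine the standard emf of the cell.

+1.33 V

The Pd²⁺/Pd couple has the higher E°, so Pd ion is reduced (cathode) and Cd is oxidized (anode).
E°cell = E°(cathode) − E°(anode) = +0.93 − (−0.40) = +1.33 V.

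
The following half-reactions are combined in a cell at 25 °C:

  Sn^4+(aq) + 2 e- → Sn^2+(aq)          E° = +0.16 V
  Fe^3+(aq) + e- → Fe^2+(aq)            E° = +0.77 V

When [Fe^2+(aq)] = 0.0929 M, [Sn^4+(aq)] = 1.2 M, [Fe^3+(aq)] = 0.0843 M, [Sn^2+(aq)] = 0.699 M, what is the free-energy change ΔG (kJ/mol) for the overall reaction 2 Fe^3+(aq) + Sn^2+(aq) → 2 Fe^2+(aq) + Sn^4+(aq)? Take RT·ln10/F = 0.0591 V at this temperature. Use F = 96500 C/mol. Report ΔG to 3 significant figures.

−116 kJ/mol

With Fe³⁺/Fe²⁺ reduced at the cathode, E°cell = +0.77 − (+0.16) = +0.61 V and n = 2.
The reaction quotient is ([Fe^2+(aq)]^2·[Sn^4+(aq)]) / ([Fe^3+(aq)]^2·[Sn^2+(aq)]) = 2.08; by Nernst, E = +0.61 − (0.0591/2)(0.319) = +0.6006 V.
ΔG = −nFE = −(2)(96500)(+0.6006) J/mol = −116 kJ/mol.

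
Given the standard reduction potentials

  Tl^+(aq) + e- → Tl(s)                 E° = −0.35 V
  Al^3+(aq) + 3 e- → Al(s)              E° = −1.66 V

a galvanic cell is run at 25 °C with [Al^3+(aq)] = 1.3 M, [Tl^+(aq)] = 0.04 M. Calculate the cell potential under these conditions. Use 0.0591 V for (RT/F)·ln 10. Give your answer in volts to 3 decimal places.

+1.225 V

The Tl⁺/Tl couple has the more positive E°, so it is the cathode; Al³⁺/Al is the anode.
E°cell = E°cat − E°an = −0.35 − (−1.66) = +1.31 V; n = 3.
Balancing gives 3 Tl^+(aq) + Al(s) → 3 Tl(s) + Al^3+(aq); hence Q = [Al^3+(aq)] / [Tl^+(aq)]^3 = 2.03×10^4 (log Q = 4.308).
E = E° − (0.0591/n)·log Q = +1.31 − (0.0591/3)(4.308) = +1.225 V.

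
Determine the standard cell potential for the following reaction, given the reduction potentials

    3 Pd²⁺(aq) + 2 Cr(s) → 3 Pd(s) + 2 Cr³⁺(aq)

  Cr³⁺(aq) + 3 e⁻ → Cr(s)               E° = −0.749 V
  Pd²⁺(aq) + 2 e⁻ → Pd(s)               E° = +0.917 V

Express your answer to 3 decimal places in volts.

In the reaction as written, Pd²⁺(aq) is reduced (cathode) and Cr³⁺(aq) is produced by oxidation at the anode.
E°cell = E°(cathode) − E°(anode) = +0.917 − (−0.749) = +1.666 V.
The positive value indicates the reaction is spontaneous as written.

+1.666 V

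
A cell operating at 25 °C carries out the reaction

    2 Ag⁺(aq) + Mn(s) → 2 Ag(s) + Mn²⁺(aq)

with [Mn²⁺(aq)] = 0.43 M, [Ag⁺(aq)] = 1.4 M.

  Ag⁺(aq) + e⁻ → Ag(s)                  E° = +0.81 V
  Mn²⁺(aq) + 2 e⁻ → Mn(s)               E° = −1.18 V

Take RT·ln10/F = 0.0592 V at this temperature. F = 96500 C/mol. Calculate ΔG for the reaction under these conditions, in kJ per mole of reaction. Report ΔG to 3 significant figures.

The standard cell potential is +0.81 − (−1.18) = +1.99 V, with n = 2 electrons in the balanced equation.
Q = [Mn²⁺(aq)] / [Ag⁺(aq)]^2 = 0.219, so log Q = −0.659 and E = +1.99 − (0.0592/2)(−0.659) = +2.0095 V.
ΔG = −nFE = −(2)(96500)(+2.0095) J/mol = −388 kJ/mol.

−388 kJ/mol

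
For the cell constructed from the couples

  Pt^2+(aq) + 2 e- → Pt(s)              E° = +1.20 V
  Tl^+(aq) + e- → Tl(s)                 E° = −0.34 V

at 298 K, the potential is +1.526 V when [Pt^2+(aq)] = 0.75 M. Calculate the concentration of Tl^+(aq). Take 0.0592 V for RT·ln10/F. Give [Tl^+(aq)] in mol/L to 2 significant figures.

1.5 M

Pt²⁺/Pt is the cathode (higher E°); E°cell = +1.20 − (−0.34) = +1.54 V with n = 2.
From the Nernst equation, log Q = n(E° − E)/0.0592 = 2·(+1.54 − (+1.526))/0.0592 = 0.473.
For Pt^2+(aq) + 2 Tl(s) → Pt(s) + 2 Tl^+(aq), the reaction quotient is Q = [Tl^+(aq)]^2 / [Pt^2+(aq)].
Solving for the unknown gives log [Tl^+(aq)] = 0.174, so [Tl^+(aq)] ≈ 1.5 M.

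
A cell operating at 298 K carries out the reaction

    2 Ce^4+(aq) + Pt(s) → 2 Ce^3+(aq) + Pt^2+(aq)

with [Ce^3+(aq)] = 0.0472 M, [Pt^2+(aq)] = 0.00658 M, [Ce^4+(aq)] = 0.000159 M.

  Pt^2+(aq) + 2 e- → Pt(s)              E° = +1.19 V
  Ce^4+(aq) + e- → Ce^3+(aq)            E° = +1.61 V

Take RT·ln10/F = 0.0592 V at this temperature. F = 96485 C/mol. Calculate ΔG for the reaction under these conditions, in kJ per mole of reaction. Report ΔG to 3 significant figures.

−65.3 kJ/mol

The standard cell potential is +1.61 − (+1.19) = +0.42 V, with n = 2 electrons in the balanced equation.
Here Q = ([Ce^3+(aq)]^2·[Pt^2+(aq)]) / [Ce^4+(aq)]^2 = 580 (log Q = 2.763), giving E = +0.42 − (0.0592/2)·(2.763) = +0.3382 V.
Then ΔG = −nFE = −2 × 96485 × +0.3382 J/mol = −65.3 kJ/mol.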